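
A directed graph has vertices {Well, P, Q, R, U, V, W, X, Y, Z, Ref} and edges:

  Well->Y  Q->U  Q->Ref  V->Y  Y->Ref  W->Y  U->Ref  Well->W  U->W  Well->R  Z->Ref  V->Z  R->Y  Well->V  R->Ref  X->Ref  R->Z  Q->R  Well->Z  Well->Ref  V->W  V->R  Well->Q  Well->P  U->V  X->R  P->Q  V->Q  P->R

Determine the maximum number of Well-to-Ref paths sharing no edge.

6

Assign every edge capacity 1; by Menger, the answer equals the max flow.
Path Well→Ref (+1); total 1.
Path Well→Q→Ref (+1); total 2.
Path Well→R→Ref (+1); total 3.
Path Well→Y→Ref (+1); total 4.
Path Well→Z→Ref (+1); total 5.
Path Well→P→Q→U→Ref (+1); total 6.
No residual Well→Ref path; max flow = 6.
Certifying cut of size 6: {Q→Ref, Q→U, R→Ref, Well→Ref, Y→Ref, Z→Ref}.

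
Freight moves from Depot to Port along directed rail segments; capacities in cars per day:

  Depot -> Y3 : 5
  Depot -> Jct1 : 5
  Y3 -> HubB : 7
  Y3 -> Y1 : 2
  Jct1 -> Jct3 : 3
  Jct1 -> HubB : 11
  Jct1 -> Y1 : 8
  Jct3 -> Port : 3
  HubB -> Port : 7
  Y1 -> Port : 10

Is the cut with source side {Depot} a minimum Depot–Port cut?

Yes — it is a minimum cut (capacity 10).

Given cut capacity: 5 + 5 = 10.
Augment Depot→Y3→HubB→Port: bottleneck 5, flow now 5.
Augment Depot→Jct1→Jct3→Port: bottleneck 3, flow now 8.
Augment Depot→Jct1→HubB→Port: bottleneck 2, flow now 10.
No augmenting path remains; maximum flow = 10.
Cut capacity 10 equals the max flow, so it is a minimum cut.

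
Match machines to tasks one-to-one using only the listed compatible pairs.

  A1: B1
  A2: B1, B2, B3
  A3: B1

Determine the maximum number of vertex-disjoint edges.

Unit-capacity flow: source→left, listed edges, right→sink; max matching = max flow.
Augmenting path A1→B1 (+1); matched 1.
Augmenting path A2→B2 (+1); matched 2.
No augmenting path remains; maximum matching = 2.
König certificate: {A2, B1} is a vertex cover of size 2 (every listed pair touches it), so no matching can be larger.

2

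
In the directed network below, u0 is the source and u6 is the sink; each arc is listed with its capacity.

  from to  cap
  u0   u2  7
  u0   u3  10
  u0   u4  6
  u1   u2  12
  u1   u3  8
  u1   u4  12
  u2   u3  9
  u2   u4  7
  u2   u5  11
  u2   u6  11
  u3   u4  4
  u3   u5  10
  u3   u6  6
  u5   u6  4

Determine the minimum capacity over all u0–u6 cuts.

17

Augment u0→u2→u6: bottleneck 7, flow now 7.
Augment u0→u3→u6: bottleneck 6, flow now 13.
Augment u0→u3→u5→u6: bottleneck 4, flow now 17.
No augmenting path remains; maximum flow = 17.
By max-flow min-cut, the minimum cut capacity equals the max flow.
In the residual graph, reachable from u0: {u0, u4}.
Min-cut edges: u0→u2 (7), u0→u3 (10); capacity 7 + 10 = 17.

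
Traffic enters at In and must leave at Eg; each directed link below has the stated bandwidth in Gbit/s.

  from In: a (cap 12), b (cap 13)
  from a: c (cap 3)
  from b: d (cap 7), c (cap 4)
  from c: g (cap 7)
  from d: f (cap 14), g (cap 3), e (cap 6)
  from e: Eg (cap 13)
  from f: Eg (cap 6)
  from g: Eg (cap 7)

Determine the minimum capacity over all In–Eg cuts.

14

Augment In→a→c→g→Eg: bottleneck 3, flow now 3.
Augment In→b→c→g→Eg: bottleneck 4, flow now 7.
Augment In→b→d→e→Eg: bottleneck 6, flow now 13.
Augment In→b→d→f→Eg: bottleneck 1, flow now 14.
No augmenting path remains; maximum flow = 14.
By max-flow min-cut, the minimum cut capacity equals the max flow.
In the residual graph, reachable from In: {In, a, b}.
Min-cut edges: a→c (3), b→c (4), b→d (7); capacity 3 + 4 + 7 = 14.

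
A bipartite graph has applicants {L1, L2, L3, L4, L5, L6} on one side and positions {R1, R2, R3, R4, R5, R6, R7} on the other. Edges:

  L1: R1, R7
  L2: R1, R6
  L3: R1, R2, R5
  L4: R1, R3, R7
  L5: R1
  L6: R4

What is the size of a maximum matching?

Unit-capacity flow: source→left, listed edges, right→sink; max matching = max flow.
Augmenting path L1→R1 (+1); matched 1.
Augmenting path L2→R6 (+1); matched 2.
Augmenting path L3→R2 (+1); matched 3.
Augmenting path L4→R3 (+1); matched 4.
Augmenting path L6→R4 (+1); matched 5.
Augmenting path L5→R1→L1→R7 (+1); matched 6.
No augmenting path remains; maximum matching = 6.
König certificate: {L1, L2, L3, L4, L5, L6} is a vertex cover of size 6 (every listed pair touches it), so no matching can be larger.

6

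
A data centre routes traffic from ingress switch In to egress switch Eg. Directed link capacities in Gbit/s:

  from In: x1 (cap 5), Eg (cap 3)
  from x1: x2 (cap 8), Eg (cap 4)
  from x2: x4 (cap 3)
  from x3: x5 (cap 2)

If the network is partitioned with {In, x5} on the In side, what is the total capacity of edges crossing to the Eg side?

Edges leaving {In, x5}: In→x1 (5), In→Eg (3).
Cut capacity = 5 + 3 = 8.

8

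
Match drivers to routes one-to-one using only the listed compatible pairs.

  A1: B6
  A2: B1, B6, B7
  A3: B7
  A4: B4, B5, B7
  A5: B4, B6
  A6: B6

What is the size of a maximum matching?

5

Unit-capacity flow: source→left, listed edges, right→sink; max matching = max flow.
Augmenting path A1→B6 (+1); matched 1.
Augmenting path A2→B1 (+1); matched 2.
Augmenting path A3→B7 (+1); matched 3.
Augmenting path A4→B4 (+1); matched 4.
Augmenting path A5→B4→A4→B5 (+1); matched 5.
No augmenting path remains; maximum matching = 5.
König certificate: {A2, A3, A4, A5, B6} is a vertex cover of size 5 (every listed pair touches it), so no matching can be larger.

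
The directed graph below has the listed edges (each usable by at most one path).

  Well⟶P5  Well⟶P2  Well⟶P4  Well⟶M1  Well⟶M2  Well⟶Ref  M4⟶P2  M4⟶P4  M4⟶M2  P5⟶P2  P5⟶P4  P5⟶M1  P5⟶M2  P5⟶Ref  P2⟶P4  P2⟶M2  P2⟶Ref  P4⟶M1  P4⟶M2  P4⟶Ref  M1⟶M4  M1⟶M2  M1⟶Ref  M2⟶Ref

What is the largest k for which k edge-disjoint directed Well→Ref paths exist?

6

Assign every edge capacity 1; by Menger, the answer equals the max flow.
Path Well→Ref (+1); total 1.
Path Well→P5→Ref (+1); total 2.
Path Well→P2→Ref (+1); total 3.
Path Well→P4→Ref (+1); total 4.
Path Well→M1→Ref (+1); total 5.
Path Well→M2→Ref (+1); total 6.
No residual Well→Ref path; max flow = 6.
Certifying cut of size 6: {Well→M1, Well→M2, Well→P2, Well→P4, Well→P5, Well→Ref}.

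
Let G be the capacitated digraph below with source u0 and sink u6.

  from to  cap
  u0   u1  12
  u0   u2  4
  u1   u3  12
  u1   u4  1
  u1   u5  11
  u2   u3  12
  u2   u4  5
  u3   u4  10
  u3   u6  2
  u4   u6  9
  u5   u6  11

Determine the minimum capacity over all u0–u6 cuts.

16

Augment u0→u1→u3→u6: bottleneck 2, flow now 2.
Augment u0→u1→u4→u6: bottleneck 1, flow now 3.
Augment u0→u1→u5→u6: bottleneck 9, flow now 12.
Augment u0→u2→u4→u6: bottleneck 4, flow now 16.
No augmenting path remains; maximum flow = 16.
By max-flow min-cut, the minimum cut capacity equals the max flow.
In the residual graph, reachable from u0: {u0}.
Min-cut edges: u0→u1 (12), u0→u2 (4); capacity 12 + 4 = 16.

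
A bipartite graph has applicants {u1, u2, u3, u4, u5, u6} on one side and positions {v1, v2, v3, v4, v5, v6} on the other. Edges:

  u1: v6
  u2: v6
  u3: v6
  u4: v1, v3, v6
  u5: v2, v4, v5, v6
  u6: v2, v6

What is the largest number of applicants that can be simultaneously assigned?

Unit-capacity flow: source→left, listed edges, right→sink; max matching = max flow.
Augmenting path u1→v6 (+1); matched 1.
Augmenting path u4→v1 (+1); matched 2.
Augmenting path u5→v2 (+1); matched 3.
Augmenting path u6→v2→u5→v4 (+1); matched 4.
No augmenting path remains; maximum matching = 4.
König certificate: {u4, u5, u6, v6} is a vertex cover of size 4 (every listed pair touches it), so no matching can be larger.

4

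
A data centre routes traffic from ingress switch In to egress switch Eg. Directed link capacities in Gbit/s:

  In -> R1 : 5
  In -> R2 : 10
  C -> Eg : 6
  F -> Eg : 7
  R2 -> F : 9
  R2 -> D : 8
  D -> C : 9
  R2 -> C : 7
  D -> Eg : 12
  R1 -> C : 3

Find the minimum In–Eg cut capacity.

13

Augment In→R1→C→Eg: bottleneck 3, flow now 3.
Augment In→R2→D→Eg: bottleneck 8, flow now 11.
Augment In→R2→F→Eg: bottleneck 2, flow now 13.
No augmenting path remains; maximum flow = 13.
By max-flow min-cut, the minimum cut capacity equals the max flow.
In the residual graph, reachable from In: {In, R1}.
Min-cut edges: In→R2 (10), R1→C (3); capacity 10 + 3 = 13.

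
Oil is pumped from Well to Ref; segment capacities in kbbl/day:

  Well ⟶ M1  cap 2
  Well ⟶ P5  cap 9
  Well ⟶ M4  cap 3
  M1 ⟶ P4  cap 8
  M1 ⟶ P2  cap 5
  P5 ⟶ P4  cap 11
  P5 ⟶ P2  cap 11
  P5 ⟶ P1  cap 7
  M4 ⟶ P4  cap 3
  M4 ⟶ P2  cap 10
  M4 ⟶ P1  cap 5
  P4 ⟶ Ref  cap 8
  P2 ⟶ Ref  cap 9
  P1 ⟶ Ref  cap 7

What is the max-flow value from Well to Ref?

14

Augment Well→M1→P4→Ref: bottleneck 2, flow now 2.
Augment Well→P5→P4→Ref: bottleneck 6, flow now 8.
Augment Well→P5→P2→Ref: bottleneck 3, flow now 11.
Augment Well→M4→P2→Ref: bottleneck 3, flow now 14.
No augmenting path remains; maximum flow = 14.
In the residual graph, reachable from Well: {Well}.
Min-cut edges: Well→M1 (2), Well→P5 (9), Well→M4 (3); capacity 2 + 9 + 3 = 14.
This cut is saturated, so no flow can exceed 14.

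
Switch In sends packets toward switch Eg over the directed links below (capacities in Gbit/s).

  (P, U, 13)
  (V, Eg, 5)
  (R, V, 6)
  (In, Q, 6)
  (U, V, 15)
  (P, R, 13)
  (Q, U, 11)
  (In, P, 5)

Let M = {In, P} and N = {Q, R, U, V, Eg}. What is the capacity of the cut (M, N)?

Edges leaving {In, P}: In→Q (6), P→R (13), P→U (13).
Cut capacity = 6 + 13 + 13 = 32.

32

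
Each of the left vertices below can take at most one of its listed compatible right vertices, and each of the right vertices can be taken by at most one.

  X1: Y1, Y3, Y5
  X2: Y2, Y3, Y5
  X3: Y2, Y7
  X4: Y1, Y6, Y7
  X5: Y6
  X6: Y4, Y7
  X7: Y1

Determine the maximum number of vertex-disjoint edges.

Unit-capacity flow: source→left, listed edges, right→sink; max matching = max flow.
Augmenting path X1→Y1 (+1); matched 1.
Augmenting path X2→Y2 (+1); matched 2.
Augmenting path X3→Y7 (+1); matched 3.
Augmenting path X4→Y6 (+1); matched 4.
Augmenting path X6→Y4 (+1); matched 5.
Augmenting path X7→Y1→X1→Y3 (+1); matched 6.
Augmenting path X5→Y6→X4→Y7→X3→Y2→X2→Y5 (+1); matched 7.
No augmenting path remains; maximum matching = 7.
König certificate: {X1, X2, X3, X4, X5, X6, X7} is a vertex cover of size 7 (every listed pair touches it), so no matching can be larger.

7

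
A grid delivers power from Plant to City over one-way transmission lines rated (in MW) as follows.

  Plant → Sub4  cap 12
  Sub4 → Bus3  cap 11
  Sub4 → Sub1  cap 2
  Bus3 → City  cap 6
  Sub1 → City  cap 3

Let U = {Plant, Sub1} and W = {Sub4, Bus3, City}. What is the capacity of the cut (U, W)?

Edges leaving {Plant, Sub1}: Plant→Sub4 (12), Sub1→City (3).
Cut capacity = 12 + 3 = 15.

15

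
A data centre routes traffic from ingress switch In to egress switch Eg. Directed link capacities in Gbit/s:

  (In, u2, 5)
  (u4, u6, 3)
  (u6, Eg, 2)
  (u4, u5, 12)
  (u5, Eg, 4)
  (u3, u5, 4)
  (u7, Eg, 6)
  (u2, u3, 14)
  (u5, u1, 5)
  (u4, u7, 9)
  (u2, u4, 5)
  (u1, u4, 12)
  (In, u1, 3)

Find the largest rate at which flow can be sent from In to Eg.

8

Augment In→u1→u4→u5→Eg: bottleneck 3, flow now 3.
Augment In→u2→u3→u5→Eg: bottleneck 1, flow now 4.
Augment In→u2→u4→u6→Eg: bottleneck 2, flow now 6.
Augment In→u2→u4→u7→Eg: bottleneck 2, flow now 8.
No augmenting path remains; maximum flow = 8.
In the residual graph, reachable from In: {In}.
Min-cut edges: In→u1 (3), In→u2 (5); capacity 3 + 5 = 8.
This cut is saturated, so no flow can exceed 8.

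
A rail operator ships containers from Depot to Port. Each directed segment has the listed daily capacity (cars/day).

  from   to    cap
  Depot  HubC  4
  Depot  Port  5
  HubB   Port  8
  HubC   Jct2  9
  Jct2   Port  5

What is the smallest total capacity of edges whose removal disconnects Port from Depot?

Augment Depot→Port: bottleneck 5, flow now 5.
Augment Depot→HubC→Jct2→Port: bottleneck 4, flow now 9.
No augmenting path remains; maximum flow = 9.
By max-flow min-cut, the minimum cut capacity equals the max flow.
In the residual graph, reachable from Depot: {Depot}.
Min-cut edges: Depot→HubC (4), Depot→Port (5); capacity 4 + 5 = 9.

9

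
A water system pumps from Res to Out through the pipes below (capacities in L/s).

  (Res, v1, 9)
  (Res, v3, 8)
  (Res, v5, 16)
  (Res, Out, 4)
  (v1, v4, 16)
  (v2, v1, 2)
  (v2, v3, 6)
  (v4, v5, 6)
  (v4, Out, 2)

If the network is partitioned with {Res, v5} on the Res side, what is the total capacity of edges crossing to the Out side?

21

Edges leaving {Res, v5}: Res→v1 (9), Res→v3 (8), Res→Out (4).
Cut capacity = 9 + 8 + 4 = 21.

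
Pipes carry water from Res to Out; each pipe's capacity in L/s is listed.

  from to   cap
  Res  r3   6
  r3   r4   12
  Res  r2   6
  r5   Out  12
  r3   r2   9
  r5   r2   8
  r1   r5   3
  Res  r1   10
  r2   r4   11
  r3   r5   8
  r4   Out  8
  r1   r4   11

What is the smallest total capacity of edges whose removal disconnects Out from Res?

17

Augment Res→r1→r4→Out: bottleneck 8, flow now 8.
Augment Res→r1→r5→Out: bottleneck 2, flow now 10.
Augment Res→r3→r5→Out: bottleneck 6, flow now 16.
Augment Res→r2→r4→r1→r5→Out: bottleneck 1, flow now 17. (uses reverse residual edge)
No augmenting path remains; maximum flow = 17.
By max-flow min-cut, the minimum cut capacity equals the max flow.
In the residual graph, reachable from Res: {Res, r1, r2, r4}.
Min-cut edges: Res→r3 (6), r1→r5 (3), r4→Out (8); capacity 6 + 3 + 8 = 17.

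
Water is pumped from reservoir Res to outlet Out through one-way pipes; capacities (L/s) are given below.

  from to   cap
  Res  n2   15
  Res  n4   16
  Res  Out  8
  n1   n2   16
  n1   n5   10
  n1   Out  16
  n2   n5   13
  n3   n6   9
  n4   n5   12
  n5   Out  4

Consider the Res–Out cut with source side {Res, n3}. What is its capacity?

Edges leaving {Res, n3}: Res→n2 (15), Res→n4 (16), Res→Out (8), n3→n6 (9).
Cut capacity = 15 + 16 + 8 + 9 = 48.

48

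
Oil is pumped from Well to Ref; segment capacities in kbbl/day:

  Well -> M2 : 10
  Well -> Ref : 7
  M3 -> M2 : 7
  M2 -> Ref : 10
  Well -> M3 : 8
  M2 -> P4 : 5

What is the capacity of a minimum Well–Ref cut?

17

Augment Well→Ref: bottleneck 7, flow now 7.
Augment Well→M2→Ref: bottleneck 10, flow now 17.
No augmenting path remains; maximum flow = 17.
By max-flow min-cut, the minimum cut capacity equals the max flow.
In the residual graph, reachable from Well: {Well, M3, M2, P4}.
Min-cut edges: Well→Ref (7), M2→Ref (10); capacity 7 + 10 = 17.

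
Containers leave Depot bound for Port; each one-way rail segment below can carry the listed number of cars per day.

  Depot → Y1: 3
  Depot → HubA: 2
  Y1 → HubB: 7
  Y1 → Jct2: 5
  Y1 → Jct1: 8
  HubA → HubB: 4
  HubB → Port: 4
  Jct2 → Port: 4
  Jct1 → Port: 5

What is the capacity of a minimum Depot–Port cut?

5

Augment Depot→Y1→HubB→Port: bottleneck 3, flow now 3.
Augment Depot→HubA→HubB→Port: bottleneck 1, flow now 4.
Augment Depot→HubA→HubB→Y1→Jct2→Port: bottleneck 1, flow now 5. (uses reverse residual edge)
No augmenting path remains; maximum flow = 5.
By max-flow min-cut, the minimum cut capacity equals the max flow.
In the residual graph, reachable from Depot: {Depot}.
Min-cut edges: Depot→Y1 (3), Depot→HubA (2); capacity 3 + 2 = 5.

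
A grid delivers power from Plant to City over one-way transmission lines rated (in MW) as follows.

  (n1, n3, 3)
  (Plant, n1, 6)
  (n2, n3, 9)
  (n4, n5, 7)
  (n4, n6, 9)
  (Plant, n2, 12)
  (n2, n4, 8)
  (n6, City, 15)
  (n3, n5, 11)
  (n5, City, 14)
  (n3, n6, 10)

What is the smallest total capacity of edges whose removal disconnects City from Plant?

15

Augment Plant→n1→n3→n5→City: bottleneck 3, flow now 3.
Augment Plant→n2→n3→n5→City: bottleneck 8, flow now 11.
Augment Plant→n2→n3→n6→City: bottleneck 1, flow now 12.
Augment Plant→n2→n4→n5→City: bottleneck 3, flow now 15.
No augmenting path remains; maximum flow = 15.
By max-flow min-cut, the minimum cut capacity equals the max flow.
In the residual graph, reachable from Plant: {Plant, n1}.
Min-cut edges: Plant→n2 (12), n1→n3 (3); capacity 12 + 3 = 15.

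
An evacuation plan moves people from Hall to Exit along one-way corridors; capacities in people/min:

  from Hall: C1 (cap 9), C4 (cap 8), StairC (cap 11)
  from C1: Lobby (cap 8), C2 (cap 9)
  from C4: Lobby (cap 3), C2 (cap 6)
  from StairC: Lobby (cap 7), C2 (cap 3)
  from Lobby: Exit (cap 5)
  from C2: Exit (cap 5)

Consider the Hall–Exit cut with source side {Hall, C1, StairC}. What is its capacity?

35

Edges leaving {Hall, C1, StairC}: Hall→C4 (8), C1→Lobby (8), C1→C2 (9), StairC→Lobby (7), StairC→C2 (3).
Cut capacity = 8 + 8 + 9 + 7 + 3 = 35.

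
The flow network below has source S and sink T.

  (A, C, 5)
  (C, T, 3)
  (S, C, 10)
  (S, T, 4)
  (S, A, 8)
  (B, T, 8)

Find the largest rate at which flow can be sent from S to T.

Augment S→T: bottleneck 4, flow now 4.
Augment S→C→T: bottleneck 3, flow now 7.
No augmenting path remains; maximum flow = 7.
In the residual graph, reachable from S: {S, A, C}.
Min-cut edges: S→T (4), C→T (3); capacity 4 + 3 = 7.
This cut is saturated, so no flow can exceed 7.

7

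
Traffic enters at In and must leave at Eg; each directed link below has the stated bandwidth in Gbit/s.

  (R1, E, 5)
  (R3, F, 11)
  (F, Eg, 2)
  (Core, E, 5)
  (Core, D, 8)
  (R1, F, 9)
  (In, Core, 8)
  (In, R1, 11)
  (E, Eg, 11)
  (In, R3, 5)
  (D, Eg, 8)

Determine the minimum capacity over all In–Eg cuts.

15

Augment In→R1→E→Eg: bottleneck 5, flow now 5.
Augment In→R1→F→Eg: bottleneck 2, flow now 7.
Augment In→Core→D→Eg: bottleneck 8, flow now 15.
No augmenting path remains; maximum flow = 15.
By max-flow min-cut, the minimum cut capacity equals the max flow.
In the residual graph, reachable from In: {In, R1, R3, F}.
Min-cut edges: In→Core (8), R1→E (5), F→Eg (2); capacity 8 + 5 + 2 = 15.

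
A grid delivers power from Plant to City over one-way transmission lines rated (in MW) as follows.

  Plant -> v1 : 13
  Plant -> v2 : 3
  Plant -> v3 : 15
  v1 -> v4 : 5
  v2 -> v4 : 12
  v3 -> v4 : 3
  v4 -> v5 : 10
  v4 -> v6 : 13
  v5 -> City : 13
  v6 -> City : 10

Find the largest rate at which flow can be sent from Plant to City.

Augment Plant→v1→v4→v5→City: bottleneck 5, flow now 5.
Augment Plant→v2→v4→v5→City: bottleneck 3, flow now 8.
Augment Plant→v3→v4→v5→City: bottleneck 2, flow now 10.
Augment Plant→v3→v4→v6→City: bottleneck 1, flow now 11.
No augmenting path remains; maximum flow = 11.
In the residual graph, reachable from Plant: {Plant, v1, v3}.
Min-cut edges: Plant→v2 (3), v1→v4 (5), v3→v4 (3); capacity 3 + 5 + 3 = 11.
This cut is saturated, so no flow can exceed 11.

11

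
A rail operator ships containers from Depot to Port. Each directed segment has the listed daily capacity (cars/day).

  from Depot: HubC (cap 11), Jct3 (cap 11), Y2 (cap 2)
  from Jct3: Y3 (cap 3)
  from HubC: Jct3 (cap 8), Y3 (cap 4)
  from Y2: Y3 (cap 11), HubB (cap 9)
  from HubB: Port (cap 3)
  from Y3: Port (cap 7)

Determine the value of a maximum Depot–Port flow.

Augment Depot→Jct3→Y3→Port: bottleneck 3, flow now 3.
Augment Depot→HubC→Y3→Port: bottleneck 4, flow now 7.
Augment Depot→Y2→HubB→Port: bottleneck 2, flow now 9.
No augmenting path remains; maximum flow = 9.
In the residual graph, reachable from Depot: {Depot, Jct3, HubC}.
Min-cut edges: Depot→Y2 (2), Jct3→Y3 (3), HubC→Y3 (4); capacity 2 + 3 + 4 = 9.
This cut is saturated, so no flow can exceed 9.

9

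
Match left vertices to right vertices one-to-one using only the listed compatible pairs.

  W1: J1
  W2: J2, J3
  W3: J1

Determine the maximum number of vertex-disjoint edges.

Unit-capacity flow: source→left, listed edges, right→sink; max matching = max flow.
Augmenting path W1→J1 (+1); matched 1.
Augmenting path W2→J2 (+1); matched 2.
No augmenting path remains; maximum matching = 2.
König certificate: {W2, J1} is a vertex cover of size 2 (every listed pair touches it), so no matching can be larger.

2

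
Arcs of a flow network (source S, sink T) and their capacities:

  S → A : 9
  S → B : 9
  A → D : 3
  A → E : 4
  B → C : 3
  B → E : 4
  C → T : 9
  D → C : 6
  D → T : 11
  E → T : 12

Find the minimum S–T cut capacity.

Augment S→A→D→T: bottleneck 3, flow now 3.
Augment S→A→E→T: bottleneck 4, flow now 7.
Augment S→B→C→T: bottleneck 3, flow now 10.
Augment S→B→E→T: bottleneck 4, flow now 14.
No augmenting path remains; maximum flow = 14.
By max-flow min-cut, the minimum cut capacity equals the max flow.
In the residual graph, reachable from S: {S, A, B}.
Min-cut edges: A→D (3), A→E (4), B→C (3), B→E (4); capacity 3 + 4 + 3 + 4 = 14.

14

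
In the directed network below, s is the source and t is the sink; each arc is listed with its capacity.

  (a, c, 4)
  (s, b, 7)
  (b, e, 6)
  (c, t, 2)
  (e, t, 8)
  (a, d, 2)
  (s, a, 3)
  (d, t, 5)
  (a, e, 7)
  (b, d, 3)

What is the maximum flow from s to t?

10

Augment s→a→c→t: bottleneck 2, flow now 2.
Augment s→a→d→t: bottleneck 1, flow now 3.
Augment s→b→d→t: bottleneck 3, flow now 6.
Augment s→b→e→t: bottleneck 4, flow now 10.
No augmenting path remains; maximum flow = 10.
In the residual graph, reachable from s: {s}.
Min-cut edges: s→a (3), s→b (7); capacity 3 + 7 = 10.
This cut is saturated, so no flow can exceed 10.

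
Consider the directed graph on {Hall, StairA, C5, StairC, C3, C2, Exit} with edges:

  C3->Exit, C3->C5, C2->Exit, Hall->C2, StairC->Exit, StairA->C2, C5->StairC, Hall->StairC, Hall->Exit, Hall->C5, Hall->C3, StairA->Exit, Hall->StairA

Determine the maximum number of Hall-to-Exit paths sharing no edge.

Assign every edge capacity 1; by Menger, the answer equals the max flow.
Path Hall→Exit (+1); total 1.
Path Hall→StairA→Exit (+1); total 2.
Path Hall→StairC→Exit (+1); total 3.
Path Hall→C3→Exit (+1); total 4.
Path Hall→C2→Exit (+1); total 5.
No residual Hall→Exit path; max flow = 5.
Certifying cut of size 5: {Hall→C2, Hall→C3, Hall→Exit, Hall→StairA, StairC→Exit}.

5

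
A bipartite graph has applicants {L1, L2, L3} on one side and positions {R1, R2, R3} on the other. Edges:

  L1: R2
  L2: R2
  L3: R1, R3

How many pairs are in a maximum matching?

Unit-capacity flow: source→left, listed edges, right→sink; max matching = max flow.
Augmenting path L1→R2 (+1); matched 1.
Augmenting path L3→R1 (+1); matched 2.
No augmenting path remains; maximum matching = 2.
König certificate: {L3, R2} is a vertex cover of size 2 (every listed pair touches it), so no matching can be larger.

2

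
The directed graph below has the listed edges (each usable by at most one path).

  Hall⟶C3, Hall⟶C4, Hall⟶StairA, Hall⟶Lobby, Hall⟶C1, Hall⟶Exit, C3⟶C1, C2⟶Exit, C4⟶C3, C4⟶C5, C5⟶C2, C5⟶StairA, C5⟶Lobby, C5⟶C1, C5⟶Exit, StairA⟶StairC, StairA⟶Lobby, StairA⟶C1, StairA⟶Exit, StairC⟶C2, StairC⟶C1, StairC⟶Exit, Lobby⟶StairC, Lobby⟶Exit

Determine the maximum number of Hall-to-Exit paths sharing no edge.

4

Assign every edge capacity 1; by Menger, the answer equals the max flow.
Path Hall→Exit (+1); total 1.
Path Hall→StairA→Exit (+1); total 2.
Path Hall→Lobby→Exit (+1); total 3.
Path Hall→C4→C5→Exit (+1); total 4.
No residual Hall→Exit path; max flow = 4.
Certifying cut of size 4: {Hall→C4, Hall→Exit, Hall→Lobby, Hall→StairA}.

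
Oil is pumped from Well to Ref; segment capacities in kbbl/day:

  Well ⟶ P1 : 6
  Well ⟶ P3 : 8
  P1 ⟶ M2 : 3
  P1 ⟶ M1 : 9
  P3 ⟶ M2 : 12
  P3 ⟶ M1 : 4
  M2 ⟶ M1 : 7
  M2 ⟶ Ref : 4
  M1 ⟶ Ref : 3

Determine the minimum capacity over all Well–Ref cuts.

Augment Well→P1→M2→Ref: bottleneck 3, flow now 3.
Augment Well→P1→M1→Ref: bottleneck 3, flow now 6.
Augment Well→P3→M2→Ref: bottleneck 1, flow now 7.
No augmenting path remains; maximum flow = 7.
By max-flow min-cut, the minimum cut capacity equals the max flow.
In the residual graph, reachable from Well: {Well, P1, P3, M2, M1}.
Min-cut edges: M2→Ref (4), M1→Ref (3); capacity 4 + 3 = 7.

7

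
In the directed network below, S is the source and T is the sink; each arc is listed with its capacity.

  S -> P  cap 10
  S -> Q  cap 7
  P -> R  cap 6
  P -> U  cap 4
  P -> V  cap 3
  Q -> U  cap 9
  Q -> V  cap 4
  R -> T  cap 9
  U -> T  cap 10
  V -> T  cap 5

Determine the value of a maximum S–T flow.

Augment S→P→R→T: bottleneck 6, flow now 6.
Augment S→P→U→T: bottleneck 4, flow now 10.
Augment S→Q→U→T: bottleneck 6, flow now 16.
Augment S→Q→V→T: bottleneck 1, flow now 17.
No augmenting path remains; maximum flow = 17.
In the residual graph, reachable from S: {S}.
Min-cut edges: S→P (10), S→Q (7); capacity 10 + 7 = 17.
This cut is saturated, so no flow can exceed 17.

17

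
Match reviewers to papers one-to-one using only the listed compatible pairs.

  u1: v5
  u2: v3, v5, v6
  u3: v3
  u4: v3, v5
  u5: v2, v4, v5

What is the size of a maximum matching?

4

Unit-capacity flow: source→left, listed edges, right→sink; max matching = max flow.
Augmenting path u1→v5 (+1); matched 1.
Augmenting path u2→v3 (+1); matched 2.
Augmenting path u5→v2 (+1); matched 3.
Augmenting path u3→v3→u2→v6 (+1); matched 4.
No augmenting path remains; maximum matching = 4.
König certificate: {u2, u5, v3, v5} is a vertex cover of size 4 (every listed pair touches it), so no matching can be larger.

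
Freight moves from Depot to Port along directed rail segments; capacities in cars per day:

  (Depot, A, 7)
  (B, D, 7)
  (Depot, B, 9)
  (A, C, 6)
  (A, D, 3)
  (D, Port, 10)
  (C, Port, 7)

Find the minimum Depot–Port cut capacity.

14

Augment Depot→A→C→Port: bottleneck 6, flow now 6.
Augment Depot→A→D→Port: bottleneck 1, flow now 7.
Augment Depot→B→D→Port: bottleneck 7, flow now 14.
No augmenting path remains; maximum flow = 14.
By max-flow min-cut, the minimum cut capacity equals the max flow.
In the residual graph, reachable from Depot: {Depot, B}.
Min-cut edges: Depot→A (7), B→D (7); capacity 7 + 7 = 14.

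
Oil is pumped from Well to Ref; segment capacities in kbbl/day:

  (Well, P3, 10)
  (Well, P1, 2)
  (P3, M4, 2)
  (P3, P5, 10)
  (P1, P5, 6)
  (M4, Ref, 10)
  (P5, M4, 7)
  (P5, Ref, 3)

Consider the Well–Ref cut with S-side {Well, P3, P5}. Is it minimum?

Given cut capacity: 2 + 2 + 7 + 3 = 14.
Augment Well→P3→M4→Ref: bottleneck 2, flow now 2.
Augment Well→P3→P5→Ref: bottleneck 3, flow now 5.
Augment Well→P3→P5→M4→Ref: bottleneck 5, flow now 10.
Augment Well→P1→P5→M4→Ref: bottleneck 2, flow now 12.
No augmenting path remains; maximum flow = 12.
In the residual graph, reachable from Well: {Well}.
Min-cut edges: Well→P3 (10), Well→P1 (2); capacity 10 + 2 = 12.
Cut capacity 14 exceeds the max flow 12, so it is not minimum.

No — its capacity is 14, but the minimum cut has capacity 12.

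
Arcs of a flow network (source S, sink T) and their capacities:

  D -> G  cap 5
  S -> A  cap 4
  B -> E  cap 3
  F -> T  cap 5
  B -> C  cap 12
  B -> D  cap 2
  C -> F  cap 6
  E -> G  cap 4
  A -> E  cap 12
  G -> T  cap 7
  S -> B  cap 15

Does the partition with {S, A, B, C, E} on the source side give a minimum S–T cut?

Given cut capacity: 2 + 6 + 4 = 12.
Augment S→A→E→G→T: bottleneck 4, flow now 4.
Augment S→B→C→F→T: bottleneck 5, flow now 9.
Augment S→B→D→G→T: bottleneck 2, flow now 11.
No augmenting path remains; maximum flow = 11.
In the residual graph, reachable from S: {S, A, B, C, E, F}.
Min-cut edges: B→D (2), E→G (4), F→T (5); capacity 2 + 4 + 5 = 11.
Cut capacity 12 exceeds the max flow 11, so it is not minimum.

No — its capacity is 12, but the minimum cut has capacity 11.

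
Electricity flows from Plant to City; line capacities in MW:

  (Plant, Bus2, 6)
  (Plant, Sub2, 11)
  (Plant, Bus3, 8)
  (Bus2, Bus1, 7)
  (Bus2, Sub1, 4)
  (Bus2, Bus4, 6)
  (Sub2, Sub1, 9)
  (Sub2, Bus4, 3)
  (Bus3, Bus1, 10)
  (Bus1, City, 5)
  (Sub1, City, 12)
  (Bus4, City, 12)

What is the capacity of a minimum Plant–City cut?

Augment Plant→Bus2→Bus1→City: bottleneck 5, flow now 5.
Augment Plant→Bus2→Sub1→City: bottleneck 1, flow now 6.
Augment Plant→Sub2→Sub1→City: bottleneck 9, flow now 15.
Augment Plant→Sub2→Bus4→City: bottleneck 2, flow now 17.
Augment Plant→Bus3→Bus1→Bus2→Sub1→City: bottleneck 2, flow now 19. (uses reverse residual edge)
Augment Plant→Bus3→Bus1→Bus2→Bus4→City: bottleneck 3, flow now 22. (uses reverse residual edge)
No augmenting path remains; maximum flow = 22.
By max-flow min-cut, the minimum cut capacity equals the max flow.
In the residual graph, reachable from Plant: {Plant, Bus3, Bus1}.
Min-cut edges: Plant→Bus2 (6), Plant→Sub2 (11), Bus1→City (5); capacity 6 + 11 + 5 = 22.

22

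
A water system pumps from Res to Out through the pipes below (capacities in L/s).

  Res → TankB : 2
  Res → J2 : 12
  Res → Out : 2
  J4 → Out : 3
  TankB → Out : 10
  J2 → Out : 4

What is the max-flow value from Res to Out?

8

Augment Res→Out: bottleneck 2, flow now 2.
Augment Res→TankB→Out: bottleneck 2, flow now 4.
Augment Res→J2→Out: bottleneck 4, flow now 8.
No augmenting path remains; maximum flow = 8.
In the residual graph, reachable from Res: {Res, J2}.
Min-cut edges: Res→TankB (2), Res→Out (2), J2→Out (4); capacity 2 + 2 + 4 = 8.
This cut is saturated, so no flow can exceed 8.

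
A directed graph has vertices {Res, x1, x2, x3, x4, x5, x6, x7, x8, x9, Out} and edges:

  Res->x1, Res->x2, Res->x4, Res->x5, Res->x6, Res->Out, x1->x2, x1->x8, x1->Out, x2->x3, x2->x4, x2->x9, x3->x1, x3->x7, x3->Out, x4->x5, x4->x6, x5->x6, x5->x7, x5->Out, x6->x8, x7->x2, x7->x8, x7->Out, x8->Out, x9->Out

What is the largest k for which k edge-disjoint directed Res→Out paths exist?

Assign every edge capacity 1; by Menger, the answer equals the max flow.
Path Res→Out (+1); total 1.
Path Res→x1→Out (+1); total 2.
Path Res→x5→Out (+1); total 3.
Path Res→x2→x3→Out (+1); total 4.
Path Res→x6→x8→Out (+1); total 5.
Path Res→x4→x5→x7→Out (+1); total 6.
No residual Res→Out path; max flow = 6.
Certifying cut of size 6: {Res→Out, Res→x1, Res→x2, Res→x4, Res→x5, Res→x6}.

6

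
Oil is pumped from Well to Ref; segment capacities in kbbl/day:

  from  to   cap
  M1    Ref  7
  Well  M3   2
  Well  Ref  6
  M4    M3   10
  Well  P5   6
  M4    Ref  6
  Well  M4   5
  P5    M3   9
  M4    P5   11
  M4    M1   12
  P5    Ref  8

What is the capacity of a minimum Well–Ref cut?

17

Augment Well→Ref: bottleneck 6, flow now 6.
Augment Well→M4→Ref: bottleneck 5, flow now 11.
Augment Well→P5→Ref: bottleneck 6, flow now 17.
No augmenting path remains; maximum flow = 17.
By max-flow min-cut, the minimum cut capacity equals the max flow.
In the residual graph, reachable from Well: {Well, M3}.
Min-cut edges: Well→M4 (5), Well→P5 (6), Well→Ref (6); capacity 5 + 6 + 6 = 17.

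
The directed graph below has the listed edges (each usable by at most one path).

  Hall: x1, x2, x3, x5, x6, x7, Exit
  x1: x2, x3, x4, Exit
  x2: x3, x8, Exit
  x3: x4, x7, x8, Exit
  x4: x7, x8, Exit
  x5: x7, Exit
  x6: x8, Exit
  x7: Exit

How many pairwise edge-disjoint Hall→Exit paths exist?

7

Assign every edge capacity 1; by Menger, the answer equals the max flow.
Path Hall→Exit (+1); total 1.
Path Hall→x1→Exit (+1); total 2.
Path Hall→x2→Exit (+1); total 3.
Path Hall→x3→Exit (+1); total 4.
Path Hall→x5→Exit (+1); total 5.
Path Hall→x6→Exit (+1); total 6.
Path Hall→x7→Exit (+1); total 7.
No residual Hall→Exit path; max flow = 7.
Certifying cut of size 7: {Hall→Exit, Hall→x1, Hall→x2, Hall→x3, Hall→x5, Hall→x6, Hall→x7}.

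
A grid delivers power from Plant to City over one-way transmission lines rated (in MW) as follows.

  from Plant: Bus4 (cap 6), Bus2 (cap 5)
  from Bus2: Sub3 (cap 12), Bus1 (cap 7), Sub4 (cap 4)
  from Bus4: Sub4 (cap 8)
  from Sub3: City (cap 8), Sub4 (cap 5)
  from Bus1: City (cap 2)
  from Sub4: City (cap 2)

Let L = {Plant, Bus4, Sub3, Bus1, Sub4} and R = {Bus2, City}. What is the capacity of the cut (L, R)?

17

Edges leaving {Plant, Bus4, Sub3, Bus1, Sub4}: Plant→Bus2 (5), Sub3→City (8), Bus1→City (2), Sub4→City (2).
Cut capacity = 5 + 8 + 2 + 2 = 17.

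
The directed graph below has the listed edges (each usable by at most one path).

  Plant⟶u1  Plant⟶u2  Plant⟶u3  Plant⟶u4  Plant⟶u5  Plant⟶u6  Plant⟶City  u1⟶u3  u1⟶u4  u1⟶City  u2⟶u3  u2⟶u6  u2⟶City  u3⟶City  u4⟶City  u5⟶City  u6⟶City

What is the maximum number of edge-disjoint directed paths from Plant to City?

7

Assign every edge capacity 1; by Menger, the answer equals the max flow.
Path Plant→City (+1); total 1.
Path Plant→u1→City (+1); total 2.
Path Plant→u2→City (+1); total 3.
Path Plant→u3→City (+1); total 4.
Path Plant→u4→City (+1); total 5.
Path Plant→u5→City (+1); total 6.
Path Plant→u6→City (+1); total 7.
No residual Plant→City path; max flow = 7.
Certifying cut of size 7: {Plant→City, Plant→u1, Plant→u2, Plant→u3, Plant→u4, Plant→u5, Plant→u6}.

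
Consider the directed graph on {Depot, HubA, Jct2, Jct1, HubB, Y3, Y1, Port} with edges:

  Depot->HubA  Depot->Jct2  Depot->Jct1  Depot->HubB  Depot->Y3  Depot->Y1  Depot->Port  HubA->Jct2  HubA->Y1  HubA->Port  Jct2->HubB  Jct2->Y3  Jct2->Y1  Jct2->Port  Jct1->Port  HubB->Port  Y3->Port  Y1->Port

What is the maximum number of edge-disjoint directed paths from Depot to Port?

Assign every edge capacity 1; by Menger, the answer equals the max flow.
Path Depot→Port (+1); total 1.
Path Depot→HubA→Port (+1); total 2.
Path Depot→Jct2→Port (+1); total 3.
Path Depot→Jct1→Port (+1); total 4.
Path Depot→HubB→Port (+1); total 5.
Path Depot→Y3→Port (+1); total 6.
Path Depot→Y1→Port (+1); total 7.
No residual Depot→Port path; max flow = 7.
Certifying cut of size 7: {Depot→HubA, Depot→HubB, Depot→Jct1, Depot→Jct2, Depot→Port, Depot→Y1, Depot→Y3}.

7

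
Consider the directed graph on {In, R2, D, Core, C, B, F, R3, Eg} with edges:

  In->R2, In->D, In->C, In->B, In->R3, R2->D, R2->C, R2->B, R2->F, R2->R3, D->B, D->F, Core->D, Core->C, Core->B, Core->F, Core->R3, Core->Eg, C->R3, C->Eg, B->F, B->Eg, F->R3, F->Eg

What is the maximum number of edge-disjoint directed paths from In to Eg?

Assign every edge capacity 1; by Menger, the answer equals the max flow.
Path In→C→Eg (+1); total 1.
Path In→B→Eg (+1); total 2.
Path In→R2→F→Eg (+1); total 3.
No residual In→Eg path; max flow = 3.
Certifying cut of size 3: {B→Eg, C→Eg, F→Eg}.

3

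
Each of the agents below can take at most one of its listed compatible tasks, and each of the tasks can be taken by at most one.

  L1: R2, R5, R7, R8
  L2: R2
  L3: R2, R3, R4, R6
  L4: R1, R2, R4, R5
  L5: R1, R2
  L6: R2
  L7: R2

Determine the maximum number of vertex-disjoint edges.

Unit-capacity flow: source→left, listed edges, right→sink; max matching = max flow.
Augmenting path L1→R2 (+1); matched 1.
Augmenting path L3→R3 (+1); matched 2.
Augmenting path L4→R1 (+1); matched 3.
Augmenting path L2→R2→L1→R5 (+1); matched 4.
Augmenting path L5→R1→L4→R4 (+1); matched 5.
No augmenting path remains; maximum matching = 5.
König certificate: {L1, L3, L4, L5, R2} is a vertex cover of size 5 (every listed pair touches it), so no matching can be larger.

5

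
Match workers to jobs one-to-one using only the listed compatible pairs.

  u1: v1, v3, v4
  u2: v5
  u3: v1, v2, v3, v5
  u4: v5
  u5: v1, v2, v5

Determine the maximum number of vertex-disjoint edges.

4

Unit-capacity flow: source→left, listed edges, right→sink; max matching = max flow.
Augmenting path u1→v1 (+1); matched 1.
Augmenting path u2→v5 (+1); matched 2.
Augmenting path u3→v2 (+1); matched 3.
Augmenting path u5→v1→u1→v3 (+1); matched 4.
No augmenting path remains; maximum matching = 4.
König certificate: {u1, u3, u5, v5} is a vertex cover of size 4 (every listed pair touches it), so no matching can be larger.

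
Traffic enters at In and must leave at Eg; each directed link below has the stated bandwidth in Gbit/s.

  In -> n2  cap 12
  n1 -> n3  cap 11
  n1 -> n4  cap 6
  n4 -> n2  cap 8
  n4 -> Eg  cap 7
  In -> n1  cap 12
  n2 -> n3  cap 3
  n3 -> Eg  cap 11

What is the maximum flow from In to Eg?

15

Augment In→n1→n3→Eg: bottleneck 11, flow now 11.
Augment In→n1→n4→Eg: bottleneck 1, flow now 12.
Augment In→n2→n3→n1→n4→Eg: bottleneck 3, flow now 15. (uses reverse residual edge)
No augmenting path remains; maximum flow = 15.
In the residual graph, reachable from In: {In, n2}.
Min-cut edges: In→n1 (12), n2→n3 (3); capacity 12 + 3 = 15.
This cut is saturated, so no flow can exceed 15.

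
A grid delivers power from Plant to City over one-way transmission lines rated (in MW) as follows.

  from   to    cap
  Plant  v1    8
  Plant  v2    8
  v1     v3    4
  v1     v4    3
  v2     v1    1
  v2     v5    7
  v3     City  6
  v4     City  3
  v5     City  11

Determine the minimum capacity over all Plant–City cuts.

Augment Plant→v1→v3→City: bottleneck 4, flow now 4.
Augment Plant→v1→v4→City: bottleneck 3, flow now 7.
Augment Plant→v2→v5→City: bottleneck 7, flow now 14.
No augmenting path remains; maximum flow = 14.
By max-flow min-cut, the minimum cut capacity equals the max flow.
In the residual graph, reachable from Plant: {Plant, v1, v2}.
Min-cut edges: v1→v3 (4), v1→v4 (3), v2→v5 (7); capacity 4 + 3 + 7 = 14.

14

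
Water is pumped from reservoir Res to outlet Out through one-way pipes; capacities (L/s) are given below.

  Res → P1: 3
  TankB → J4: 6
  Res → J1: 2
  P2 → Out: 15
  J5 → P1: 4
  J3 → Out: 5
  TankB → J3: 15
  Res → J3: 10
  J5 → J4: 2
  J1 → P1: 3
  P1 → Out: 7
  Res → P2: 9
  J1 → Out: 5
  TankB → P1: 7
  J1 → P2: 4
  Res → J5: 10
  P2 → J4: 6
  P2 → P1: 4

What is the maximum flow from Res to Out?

23

Augment Res→P2→Out: bottleneck 9, flow now 9.
Augment Res→J1→Out: bottleneck 2, flow now 11.
Augment Res→P1→Out: bottleneck 3, flow now 14.
Augment Res→J3→Out: bottleneck 5, flow now 19.
Augment Res→J5→P1→Out: bottleneck 4, flow now 23.
No augmenting path remains; maximum flow = 23.
In the residual graph, reachable from Res: {Res, J5, J4, J3}.
Min-cut edges: Res→P2 (9), Res→J1 (2), Res→P1 (3), J5→P1 (4), J3→Out (5); capacity 9 + 2 + 3 + 4 + 5 = 23.
This cut is saturated, so no flow can exceed 23.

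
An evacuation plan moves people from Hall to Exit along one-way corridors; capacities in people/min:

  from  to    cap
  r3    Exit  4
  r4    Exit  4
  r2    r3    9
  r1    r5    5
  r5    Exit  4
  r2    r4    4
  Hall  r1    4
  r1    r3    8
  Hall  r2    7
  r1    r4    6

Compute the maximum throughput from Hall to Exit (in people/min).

Augment Hall→r1→r3→Exit: bottleneck 4, flow now 4.
Augment Hall→r2→r4→Exit: bottleneck 4, flow now 8.
Augment Hall→r2→r3→r1→r5→Exit: bottleneck 3, flow now 11. (uses reverse residual edge)
No augmenting path remains; maximum flow = 11.
In the residual graph, reachable from Hall: {Hall}.
Min-cut edges: Hall→r1 (4), Hall→r2 (7); capacity 4 + 7 = 11.
This cut is saturated, so no flow can exceed 11.

11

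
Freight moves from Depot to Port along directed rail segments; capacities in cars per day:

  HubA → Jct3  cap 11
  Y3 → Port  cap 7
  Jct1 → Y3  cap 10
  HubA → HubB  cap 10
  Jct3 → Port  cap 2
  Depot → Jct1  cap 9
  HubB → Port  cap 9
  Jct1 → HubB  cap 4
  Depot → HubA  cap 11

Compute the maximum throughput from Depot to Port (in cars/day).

18

Augment Depot→Jct1→HubB→Port: bottleneck 4, flow now 4.
Augment Depot→Jct1→Y3→Port: bottleneck 5, flow now 9.
Augment Depot→HubA→HubB→Port: bottleneck 5, flow now 14.
Augment Depot→HubA→Jct3→Port: bottleneck 2, flow now 16.
Augment Depot→HubA→HubB→Jct1→Y3→Port: bottleneck 2, flow now 18. (uses reverse residual edge)
No augmenting path remains; maximum flow = 18.
In the residual graph, reachable from Depot: {Depot, Jct1, HubA, HubB, Jct3, Y3}.
Min-cut edges: HubB→Port (9), Jct3→Port (2), Y3→Port (7); capacity 9 + 2 + 7 = 18.
This cut is saturated, so no flow can exceed 18.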